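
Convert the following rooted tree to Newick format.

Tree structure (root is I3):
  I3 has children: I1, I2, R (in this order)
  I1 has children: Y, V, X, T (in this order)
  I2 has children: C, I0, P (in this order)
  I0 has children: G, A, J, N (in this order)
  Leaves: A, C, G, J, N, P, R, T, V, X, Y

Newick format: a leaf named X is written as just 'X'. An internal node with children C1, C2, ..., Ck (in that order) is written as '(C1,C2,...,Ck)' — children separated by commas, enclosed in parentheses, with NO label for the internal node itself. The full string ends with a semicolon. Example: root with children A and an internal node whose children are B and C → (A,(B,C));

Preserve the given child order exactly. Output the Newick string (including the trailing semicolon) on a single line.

internal I3 with children ['I1', 'I2', 'R']
  internal I1 with children ['Y', 'V', 'X', 'T']
    leaf 'Y' → 'Y'
    leaf 'V' → 'V'
    leaf 'X' → 'X'
    leaf 'T' → 'T'
  → '(Y,V,X,T)'
  internal I2 with children ['C', 'I0', 'P']
    leaf 'C' → 'C'
    internal I0 with children ['G', 'A', 'J', 'N']
      leaf 'G' → 'G'
      leaf 'A' → 'A'
      leaf 'J' → 'J'
      leaf 'N' → 'N'
    → '(G,A,J,N)'
    leaf 'P' → 'P'
  → '(C,(G,A,J,N),P)'
  leaf 'R' → 'R'
→ '((Y,V,X,T),(C,(G,A,J,N),P),R)'
Final: ((Y,V,X,T),(C,(G,A,J,N),P),R);

Answer: ((Y,V,X,T),(C,(G,A,J,N),P),R);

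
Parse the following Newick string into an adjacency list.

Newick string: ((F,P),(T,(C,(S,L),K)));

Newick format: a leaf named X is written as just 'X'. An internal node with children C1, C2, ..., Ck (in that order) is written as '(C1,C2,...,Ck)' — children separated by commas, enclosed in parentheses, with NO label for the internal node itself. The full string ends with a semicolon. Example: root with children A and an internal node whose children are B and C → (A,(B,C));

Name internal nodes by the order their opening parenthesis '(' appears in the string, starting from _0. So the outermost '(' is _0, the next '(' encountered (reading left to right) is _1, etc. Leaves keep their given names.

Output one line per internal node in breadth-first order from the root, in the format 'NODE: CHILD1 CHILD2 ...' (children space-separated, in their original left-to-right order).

Answer: _0: _1 _2
_1: F P
_2: T _3
_3: C _4 K
_4: S L

Derivation:
Input: ((F,P),(T,(C,(S,L),K)));
Scanning left-to-right, naming '(' by encounter order:
  pos 0: '(' -> open internal node _0 (depth 1)
  pos 1: '(' -> open internal node _1 (depth 2)
  pos 5: ')' -> close internal node _1 (now at depth 1)
  pos 7: '(' -> open internal node _2 (depth 2)
  pos 10: '(' -> open internal node _3 (depth 3)
  pos 13: '(' -> open internal node _4 (depth 4)
  pos 17: ')' -> close internal node _4 (now at depth 3)
  pos 20: ')' -> close internal node _3 (now at depth 2)
  pos 21: ')' -> close internal node _2 (now at depth 1)
  pos 22: ')' -> close internal node _0 (now at depth 0)
Total internal nodes: 5
BFS adjacency from root:
  _0: _1 _2
  _1: F P
  _2: T _3
  _3: C _4 K
  _4: S L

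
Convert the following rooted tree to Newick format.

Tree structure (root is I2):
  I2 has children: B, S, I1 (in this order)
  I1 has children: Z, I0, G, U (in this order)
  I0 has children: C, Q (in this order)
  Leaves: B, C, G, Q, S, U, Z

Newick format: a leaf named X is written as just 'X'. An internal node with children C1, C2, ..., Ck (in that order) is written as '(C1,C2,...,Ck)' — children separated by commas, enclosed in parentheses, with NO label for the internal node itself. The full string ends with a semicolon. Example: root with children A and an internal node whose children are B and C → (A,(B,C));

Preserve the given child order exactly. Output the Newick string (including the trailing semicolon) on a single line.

Answer: (B,S,(Z,(C,Q),G,U));

Derivation:
internal I2 with children ['B', 'S', 'I1']
  leaf 'B' → 'B'
  leaf 'S' → 'S'
  internal I1 with children ['Z', 'I0', 'G', 'U']
    leaf 'Z' → 'Z'
    internal I0 with children ['C', 'Q']
      leaf 'C' → 'C'
      leaf 'Q' → 'Q'
    → '(C,Q)'
    leaf 'G' → 'G'
    leaf 'U' → 'U'
  → '(Z,(C,Q),G,U)'
→ '(B,S,(Z,(C,Q),G,U))'
Final: (B,S,(Z,(C,Q),G,U));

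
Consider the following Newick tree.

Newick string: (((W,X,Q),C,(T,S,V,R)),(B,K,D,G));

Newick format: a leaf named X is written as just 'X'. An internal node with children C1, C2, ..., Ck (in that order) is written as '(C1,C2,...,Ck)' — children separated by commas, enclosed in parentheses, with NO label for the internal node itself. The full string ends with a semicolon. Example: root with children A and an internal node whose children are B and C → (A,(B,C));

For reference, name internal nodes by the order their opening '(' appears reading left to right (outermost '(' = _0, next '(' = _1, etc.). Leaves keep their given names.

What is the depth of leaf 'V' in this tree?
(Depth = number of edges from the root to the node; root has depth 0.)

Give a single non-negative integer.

Answer: 3

Derivation:
Newick: (((W,X,Q),C,(T,S,V,R)),(B,K,D,G));
Naming internals by '(' encounter order: outermost '(' = _0, next = _1, ...
Query node: V
Path from root: _0 -> _1 -> _3 -> V
Depth of V: 3 (number of edges from root)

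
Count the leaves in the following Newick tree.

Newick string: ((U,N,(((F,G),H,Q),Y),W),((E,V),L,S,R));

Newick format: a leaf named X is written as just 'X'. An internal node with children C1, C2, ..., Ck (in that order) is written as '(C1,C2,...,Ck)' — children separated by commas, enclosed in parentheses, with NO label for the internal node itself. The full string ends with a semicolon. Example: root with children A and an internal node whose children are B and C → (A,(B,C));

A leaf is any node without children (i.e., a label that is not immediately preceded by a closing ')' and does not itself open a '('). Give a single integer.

Newick: ((U,N,(((F,G),H,Q),Y),W),((E,V),L,S,R));
Scan left-to-right; a leaf is any maximal label run not followed by '(':
  pos 2: leaf 'U' → count = 1
  pos 4: leaf 'N' → count = 2
  pos 9: leaf 'F' → count = 3
  pos 11: leaf 'G' → count = 4
  pos 14: leaf 'H' → count = 5
  pos 16: leaf 'Q' → count = 6
  pos 19: leaf 'Y' → count = 7
  pos 22: leaf 'W' → count = 8
  pos 27: leaf 'E' → count = 9
  pos 29: leaf 'V' → count = 10
  pos 32: leaf 'L' → count = 11
  pos 34: leaf 'S' → count = 12
  pos 36: leaf 'R' → count = 13
Total leaves: 13

Answer: 13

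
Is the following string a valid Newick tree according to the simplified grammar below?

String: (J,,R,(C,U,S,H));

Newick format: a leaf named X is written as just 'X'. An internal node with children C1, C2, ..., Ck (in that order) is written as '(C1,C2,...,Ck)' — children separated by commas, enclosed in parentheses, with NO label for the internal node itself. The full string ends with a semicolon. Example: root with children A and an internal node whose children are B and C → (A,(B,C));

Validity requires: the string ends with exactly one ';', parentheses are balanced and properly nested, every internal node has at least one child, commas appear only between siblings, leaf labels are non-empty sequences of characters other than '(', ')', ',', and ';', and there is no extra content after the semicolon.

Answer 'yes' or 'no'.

Input: (J,,R,(C,U,S,H));
Paren balance: 2 '(' vs 2 ')' OK
Ends with single ';': True
Full parse: FAILS (empty leaf label at pos 3)
Valid: False

Answer: no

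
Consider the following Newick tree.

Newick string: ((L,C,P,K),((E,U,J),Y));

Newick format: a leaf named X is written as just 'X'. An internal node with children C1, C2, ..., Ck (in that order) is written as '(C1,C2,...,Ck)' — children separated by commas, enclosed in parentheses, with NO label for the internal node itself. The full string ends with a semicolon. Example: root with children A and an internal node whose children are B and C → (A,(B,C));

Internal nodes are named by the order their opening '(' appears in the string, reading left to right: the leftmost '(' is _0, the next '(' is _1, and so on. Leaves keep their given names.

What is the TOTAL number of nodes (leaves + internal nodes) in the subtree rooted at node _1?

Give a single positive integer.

Answer: 5

Derivation:
Newick: ((L,C,P,K),((E,U,J),Y));
Locate _1: it is the '(' at position 1 (the 2nd '(' reading left to right).
Query: subtree rooted at _1
_1: subtree_size = 1 + 4
  L: subtree_size = 1 + 0
  C: subtree_size = 1 + 0
  P: subtree_size = 1 + 0
  K: subtree_size = 1 + 0
Total subtree size of _1: 5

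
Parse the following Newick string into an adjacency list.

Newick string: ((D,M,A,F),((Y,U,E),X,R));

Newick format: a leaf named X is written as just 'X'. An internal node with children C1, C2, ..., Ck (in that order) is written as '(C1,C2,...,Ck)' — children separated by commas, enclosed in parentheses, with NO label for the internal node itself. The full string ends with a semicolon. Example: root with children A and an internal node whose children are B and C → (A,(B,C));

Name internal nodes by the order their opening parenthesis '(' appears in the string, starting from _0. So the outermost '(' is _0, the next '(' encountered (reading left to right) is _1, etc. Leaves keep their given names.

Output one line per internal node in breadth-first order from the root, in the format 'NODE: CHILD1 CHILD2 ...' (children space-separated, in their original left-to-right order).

Input: ((D,M,A,F),((Y,U,E),X,R));
Scanning left-to-right, naming '(' by encounter order:
  pos 0: '(' -> open internal node _0 (depth 1)
  pos 1: '(' -> open internal node _1 (depth 2)
  pos 9: ')' -> close internal node _1 (now at depth 1)
  pos 11: '(' -> open internal node _2 (depth 2)
  pos 12: '(' -> open internal node _3 (depth 3)
  pos 18: ')' -> close internal node _3 (now at depth 2)
  pos 23: ')' -> close internal node _2 (now at depth 1)
  pos 24: ')' -> close internal node _0 (now at depth 0)
Total internal nodes: 4
BFS adjacency from root:
  _0: _1 _2
  _1: D M A F
  _2: _3 X R
  _3: Y U E

Answer: _0: _1 _2
_1: D M A F
_2: _3 X R
_3: Y U E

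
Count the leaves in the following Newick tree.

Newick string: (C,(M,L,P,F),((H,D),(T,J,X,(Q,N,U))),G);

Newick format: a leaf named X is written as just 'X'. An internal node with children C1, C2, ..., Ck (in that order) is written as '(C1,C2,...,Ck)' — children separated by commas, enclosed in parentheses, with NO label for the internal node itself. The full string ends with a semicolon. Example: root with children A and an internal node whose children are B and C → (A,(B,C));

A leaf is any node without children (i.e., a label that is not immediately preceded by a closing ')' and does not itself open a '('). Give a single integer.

Newick: (C,(M,L,P,F),((H,D),(T,J,X,(Q,N,U))),G);
Scan left-to-right; a leaf is any maximal label run not followed by '(':
  pos 1: leaf 'C' → count = 1
  pos 4: leaf 'M' → count = 2
  pos 6: leaf 'L' → count = 3
  pos 8: leaf 'P' → count = 4
  pos 10: leaf 'F' → count = 5
  pos 15: leaf 'H' → count = 6
  pos 17: leaf 'D' → count = 7
  pos 21: leaf 'T' → count = 8
  pos 23: leaf 'J' → count = 9
  pos 25: leaf 'X' → count = 10
  pos 28: leaf 'Q' → count = 11
  pos 30: leaf 'N' → count = 12
  pos 32: leaf 'U' → count = 13
  pos 37: leaf 'G' → count = 14
Total leaves: 14

Answer: 14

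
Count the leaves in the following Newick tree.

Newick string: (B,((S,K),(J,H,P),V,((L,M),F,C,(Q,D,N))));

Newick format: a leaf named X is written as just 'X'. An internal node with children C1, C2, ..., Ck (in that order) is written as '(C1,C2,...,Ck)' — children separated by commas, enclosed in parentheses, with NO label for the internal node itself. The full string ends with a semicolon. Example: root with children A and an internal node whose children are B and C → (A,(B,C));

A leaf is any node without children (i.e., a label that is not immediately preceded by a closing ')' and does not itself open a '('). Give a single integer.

Answer: 14

Derivation:
Newick: (B,((S,K),(J,H,P),V,((L,M),F,C,(Q,D,N))));
Scan left-to-right; a leaf is any maximal label run not followed by '(':
  pos 1: leaf 'B' → count = 1
  pos 5: leaf 'S' → count = 2
  pos 7: leaf 'K' → count = 3
  pos 11: leaf 'J' → count = 4
  pos 13: leaf 'H' → count = 5
  pos 15: leaf 'P' → count = 6
  pos 18: leaf 'V' → count = 7
  pos 22: leaf 'L' → count = 8
  pos 24: leaf 'M' → count = 9
  pos 27: leaf 'F' → count = 10
  pos 29: leaf 'C' → count = 11
  pos 32: leaf 'Q' → count = 12
  pos 34: leaf 'D' → count = 13
  pos 36: leaf 'N' → count = 14
Total leaves: 14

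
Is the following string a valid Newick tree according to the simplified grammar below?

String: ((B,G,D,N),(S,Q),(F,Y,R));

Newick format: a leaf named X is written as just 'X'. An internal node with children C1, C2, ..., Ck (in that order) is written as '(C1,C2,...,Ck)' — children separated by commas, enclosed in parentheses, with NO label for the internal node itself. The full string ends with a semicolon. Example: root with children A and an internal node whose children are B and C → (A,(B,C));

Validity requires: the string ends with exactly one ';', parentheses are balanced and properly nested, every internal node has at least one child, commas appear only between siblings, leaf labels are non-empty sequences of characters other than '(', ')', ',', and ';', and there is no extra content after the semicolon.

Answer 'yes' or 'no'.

Answer: yes

Derivation:
Input: ((B,G,D,N),(S,Q),(F,Y,R));
Paren balance: 4 '(' vs 4 ')' OK
Ends with single ';': True
Full parse: OK
Valid: True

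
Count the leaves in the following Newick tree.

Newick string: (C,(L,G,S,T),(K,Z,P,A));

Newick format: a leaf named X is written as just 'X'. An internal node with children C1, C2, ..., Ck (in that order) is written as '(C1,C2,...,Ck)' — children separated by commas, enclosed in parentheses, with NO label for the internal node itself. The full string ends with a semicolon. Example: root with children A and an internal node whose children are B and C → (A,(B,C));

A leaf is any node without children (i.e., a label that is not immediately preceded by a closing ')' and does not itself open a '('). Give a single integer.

Answer: 9

Derivation:
Newick: (C,(L,G,S,T),(K,Z,P,A));
Scan left-to-right; a leaf is any maximal label run not followed by '(':
  pos 1: leaf 'C' → count = 1
  pos 4: leaf 'L' → count = 2
  pos 6: leaf 'G' → count = 3
  pos 8: leaf 'S' → count = 4
  pos 10: leaf 'T' → count = 5
  pos 14: leaf 'K' → count = 6
  pos 16: leaf 'Z' → count = 7
  pos 18: leaf 'P' → count = 8
  pos 20: leaf 'A' → count = 9
Total leaves: 9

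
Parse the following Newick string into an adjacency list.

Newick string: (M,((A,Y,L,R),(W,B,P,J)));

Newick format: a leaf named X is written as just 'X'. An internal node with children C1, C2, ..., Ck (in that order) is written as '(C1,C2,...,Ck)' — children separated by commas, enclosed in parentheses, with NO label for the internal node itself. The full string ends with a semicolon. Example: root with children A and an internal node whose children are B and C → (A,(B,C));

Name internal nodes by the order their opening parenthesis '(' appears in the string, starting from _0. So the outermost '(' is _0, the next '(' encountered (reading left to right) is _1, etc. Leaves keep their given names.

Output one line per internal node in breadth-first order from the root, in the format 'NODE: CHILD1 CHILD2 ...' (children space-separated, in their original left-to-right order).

Answer: _0: M _1
_1: _2 _3
_2: A Y L R
_3: W B P J

Derivation:
Input: (M,((A,Y,L,R),(W,B,P,J)));
Scanning left-to-right, naming '(' by encounter order:
  pos 0: '(' -> open internal node _0 (depth 1)
  pos 3: '(' -> open internal node _1 (depth 2)
  pos 4: '(' -> open internal node _2 (depth 3)
  pos 12: ')' -> close internal node _2 (now at depth 2)
  pos 14: '(' -> open internal node _3 (depth 3)
  pos 22: ')' -> close internal node _3 (now at depth 2)
  pos 23: ')' -> close internal node _1 (now at depth 1)
  pos 24: ')' -> close internal node _0 (now at depth 0)
Total internal nodes: 4
BFS adjacency from root:
  _0: M _1
  _1: _2 _3
  _2: A Y L R
  _3: W B P J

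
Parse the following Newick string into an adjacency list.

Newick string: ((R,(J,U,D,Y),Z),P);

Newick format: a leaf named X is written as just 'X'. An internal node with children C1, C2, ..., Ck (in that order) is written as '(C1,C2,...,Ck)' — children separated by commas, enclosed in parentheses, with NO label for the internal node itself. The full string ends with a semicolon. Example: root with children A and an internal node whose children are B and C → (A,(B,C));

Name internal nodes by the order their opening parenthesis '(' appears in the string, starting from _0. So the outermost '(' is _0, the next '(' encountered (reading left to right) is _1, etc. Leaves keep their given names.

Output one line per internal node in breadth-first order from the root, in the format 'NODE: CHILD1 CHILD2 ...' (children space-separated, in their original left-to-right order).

Input: ((R,(J,U,D,Y),Z),P);
Scanning left-to-right, naming '(' by encounter order:
  pos 0: '(' -> open internal node _0 (depth 1)
  pos 1: '(' -> open internal node _1 (depth 2)
  pos 4: '(' -> open internal node _2 (depth 3)
  pos 12: ')' -> close internal node _2 (now at depth 2)
  pos 15: ')' -> close internal node _1 (now at depth 1)
  pos 18: ')' -> close internal node _0 (now at depth 0)
Total internal nodes: 3
BFS adjacency from root:
  _0: _1 P
  _1: R _2 Z
  _2: J U D Y

Answer: _0: _1 P
_1: R _2 Z
_2: J U D Y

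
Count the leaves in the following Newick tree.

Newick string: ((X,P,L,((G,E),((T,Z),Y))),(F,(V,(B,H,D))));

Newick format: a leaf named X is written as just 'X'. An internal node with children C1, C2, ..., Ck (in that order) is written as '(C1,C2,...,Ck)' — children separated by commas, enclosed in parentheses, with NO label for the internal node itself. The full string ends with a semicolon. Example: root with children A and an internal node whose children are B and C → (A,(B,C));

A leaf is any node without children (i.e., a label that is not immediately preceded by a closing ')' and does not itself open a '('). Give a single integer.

Newick: ((X,P,L,((G,E),((T,Z),Y))),(F,(V,(B,H,D))));
Scan left-to-right; a leaf is any maximal label run not followed by '(':
  pos 2: leaf 'X' → count = 1
  pos 4: leaf 'P' → count = 2
  pos 6: leaf 'L' → count = 3
  pos 10: leaf 'G' → count = 4
  pos 12: leaf 'E' → count = 5
  pos 17: leaf 'T' → count = 6
  pos 19: leaf 'Z' → count = 7
  pos 22: leaf 'Y' → count = 8
  pos 28: leaf 'F' → count = 9
  pos 31: leaf 'V' → count = 10
  pos 34: leaf 'B' → count = 11
  pos 36: leaf 'H' → count = 12
  pos 38: leaf 'D' → count = 13
Total leaves: 13

Answer: 13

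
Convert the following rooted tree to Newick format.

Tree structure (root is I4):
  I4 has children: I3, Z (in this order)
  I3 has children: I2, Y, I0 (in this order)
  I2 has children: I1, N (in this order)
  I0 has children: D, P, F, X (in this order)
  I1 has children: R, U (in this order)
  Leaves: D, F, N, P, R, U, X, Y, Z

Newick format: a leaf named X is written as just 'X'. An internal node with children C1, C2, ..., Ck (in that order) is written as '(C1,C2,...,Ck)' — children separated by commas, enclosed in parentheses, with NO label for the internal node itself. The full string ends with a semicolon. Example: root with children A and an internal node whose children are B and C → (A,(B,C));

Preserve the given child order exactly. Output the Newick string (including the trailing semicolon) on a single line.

Answer: ((((R,U),N),Y,(D,P,F,X)),Z);

Derivation:
internal I4 with children ['I3', 'Z']
  internal I3 with children ['I2', 'Y', 'I0']
    internal I2 with children ['I1', 'N']
      internal I1 with children ['R', 'U']
        leaf 'R' → 'R'
        leaf 'U' → 'U'
      → '(R,U)'
      leaf 'N' → 'N'
    → '((R,U),N)'
    leaf 'Y' → 'Y'
    internal I0 with children ['D', 'P', 'F', 'X']
      leaf 'D' → 'D'
      leaf 'P' → 'P'
      leaf 'F' → 'F'
      leaf 'X' → 'X'
    → '(D,P,F,X)'
  → '(((R,U),N),Y,(D,P,F,X))'
  leaf 'Z' → 'Z'
→ '((((R,U),N),Y,(D,P,F,X)),Z)'
Final: ((((R,U),N),Y,(D,P,F,X)),Z);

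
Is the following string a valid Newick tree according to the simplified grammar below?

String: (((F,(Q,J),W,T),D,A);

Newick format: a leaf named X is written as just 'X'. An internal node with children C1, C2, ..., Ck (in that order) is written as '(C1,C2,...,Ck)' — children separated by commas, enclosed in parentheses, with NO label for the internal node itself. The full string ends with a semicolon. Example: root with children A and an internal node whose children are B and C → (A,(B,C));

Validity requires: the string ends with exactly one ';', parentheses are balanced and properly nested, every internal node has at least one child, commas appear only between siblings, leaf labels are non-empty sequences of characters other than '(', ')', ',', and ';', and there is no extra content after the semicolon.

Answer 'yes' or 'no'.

Input: (((F,(Q,J),W,T),D,A);
Paren balance: 4 '(' vs 3 ')' MISMATCH
Ends with single ';': True
Full parse: FAILS (expected , or ) at pos 20)
Valid: False

Answer: no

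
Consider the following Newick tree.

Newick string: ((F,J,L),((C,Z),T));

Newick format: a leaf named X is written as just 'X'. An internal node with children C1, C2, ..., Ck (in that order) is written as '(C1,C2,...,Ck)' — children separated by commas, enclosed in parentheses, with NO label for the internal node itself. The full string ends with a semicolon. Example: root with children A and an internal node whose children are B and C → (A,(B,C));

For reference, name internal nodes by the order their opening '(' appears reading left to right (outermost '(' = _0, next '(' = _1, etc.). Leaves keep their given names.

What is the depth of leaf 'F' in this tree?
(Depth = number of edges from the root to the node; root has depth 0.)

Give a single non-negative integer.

Answer: 2

Derivation:
Newick: ((F,J,L),((C,Z),T));
Naming internals by '(' encounter order: outermost '(' = _0, next = _1, ...
Query node: F
Path from root: _0 -> _1 -> F
Depth of F: 2 (number of edges from root)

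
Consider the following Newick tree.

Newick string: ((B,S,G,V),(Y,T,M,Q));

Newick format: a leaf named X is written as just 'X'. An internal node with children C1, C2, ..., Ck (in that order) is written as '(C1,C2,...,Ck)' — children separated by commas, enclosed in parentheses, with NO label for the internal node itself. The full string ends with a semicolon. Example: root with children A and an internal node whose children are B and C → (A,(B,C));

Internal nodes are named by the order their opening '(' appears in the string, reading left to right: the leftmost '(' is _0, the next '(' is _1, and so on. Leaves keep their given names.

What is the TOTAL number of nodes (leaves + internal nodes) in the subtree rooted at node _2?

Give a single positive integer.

Newick: ((B,S,G,V),(Y,T,M,Q));
Locate _2: it is the '(' at position 11 (the 3rd '(' reading left to right).
Query: subtree rooted at _2
_2: subtree_size = 1 + 4
  Y: subtree_size = 1 + 0
  T: subtree_size = 1 + 0
  M: subtree_size = 1 + 0
  Q: subtree_size = 1 + 0
Total subtree size of _2: 5

Answer: 5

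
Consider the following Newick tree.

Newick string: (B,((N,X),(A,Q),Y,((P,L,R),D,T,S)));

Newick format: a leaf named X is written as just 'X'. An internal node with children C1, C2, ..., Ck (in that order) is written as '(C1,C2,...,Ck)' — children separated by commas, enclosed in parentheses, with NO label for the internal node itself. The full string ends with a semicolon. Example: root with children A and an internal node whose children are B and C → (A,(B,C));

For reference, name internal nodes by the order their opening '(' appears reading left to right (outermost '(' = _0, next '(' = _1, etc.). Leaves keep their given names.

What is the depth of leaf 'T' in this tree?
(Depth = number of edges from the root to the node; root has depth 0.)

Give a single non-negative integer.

Newick: (B,((N,X),(A,Q),Y,((P,L,R),D,T,S)));
Naming internals by '(' encounter order: outermost '(' = _0, next = _1, ...
Query node: T
Path from root: _0 -> _1 -> _4 -> T
Depth of T: 3 (number of edges from root)

Answer: 3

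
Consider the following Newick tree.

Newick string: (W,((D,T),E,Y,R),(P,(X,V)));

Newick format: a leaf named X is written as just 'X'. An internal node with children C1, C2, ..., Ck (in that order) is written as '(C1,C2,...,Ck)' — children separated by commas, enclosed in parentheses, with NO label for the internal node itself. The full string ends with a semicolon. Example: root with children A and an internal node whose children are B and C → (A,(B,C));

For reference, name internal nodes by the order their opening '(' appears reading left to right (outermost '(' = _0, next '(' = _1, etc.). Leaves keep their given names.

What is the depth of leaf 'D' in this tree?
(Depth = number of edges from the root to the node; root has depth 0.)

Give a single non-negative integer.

Newick: (W,((D,T),E,Y,R),(P,(X,V)));
Naming internals by '(' encounter order: outermost '(' = _0, next = _1, ...
Query node: D
Path from root: _0 -> _1 -> _2 -> D
Depth of D: 3 (number of edges from root)

Answer: 3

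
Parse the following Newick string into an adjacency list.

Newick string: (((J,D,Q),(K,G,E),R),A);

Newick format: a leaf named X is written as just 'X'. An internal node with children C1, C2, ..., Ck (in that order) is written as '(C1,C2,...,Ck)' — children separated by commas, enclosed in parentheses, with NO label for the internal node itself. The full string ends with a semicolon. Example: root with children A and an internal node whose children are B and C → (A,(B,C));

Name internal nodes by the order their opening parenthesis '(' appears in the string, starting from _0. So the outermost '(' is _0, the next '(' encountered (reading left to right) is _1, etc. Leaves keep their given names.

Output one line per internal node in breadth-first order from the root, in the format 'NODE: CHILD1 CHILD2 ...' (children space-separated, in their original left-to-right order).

Answer: _0: _1 A
_1: _2 _3 R
_2: J D Q
_3: K G E

Derivation:
Input: (((J,D,Q),(K,G,E),R),A);
Scanning left-to-right, naming '(' by encounter order:
  pos 0: '(' -> open internal node _0 (depth 1)
  pos 1: '(' -> open internal node _1 (depth 2)
  pos 2: '(' -> open internal node _2 (depth 3)
  pos 8: ')' -> close internal node _2 (now at depth 2)
  pos 10: '(' -> open internal node _3 (depth 3)
  pos 16: ')' -> close internal node _3 (now at depth 2)
  pos 19: ')' -> close internal node _1 (now at depth 1)
  pos 22: ')' -> close internal node _0 (now at depth 0)
Total internal nodes: 4
BFS adjacency from root:
  _0: _1 A
  _1: _2 _3 R
  _2: J D Q
  _3: K G E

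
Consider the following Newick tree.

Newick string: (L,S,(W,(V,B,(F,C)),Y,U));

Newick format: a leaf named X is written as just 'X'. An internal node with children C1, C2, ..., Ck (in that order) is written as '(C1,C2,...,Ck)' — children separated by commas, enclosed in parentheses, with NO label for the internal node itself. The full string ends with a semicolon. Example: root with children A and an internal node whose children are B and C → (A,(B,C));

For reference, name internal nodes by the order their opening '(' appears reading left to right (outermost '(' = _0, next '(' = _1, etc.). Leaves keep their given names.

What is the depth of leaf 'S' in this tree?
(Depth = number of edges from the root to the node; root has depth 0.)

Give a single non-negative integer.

Answer: 1

Derivation:
Newick: (L,S,(W,(V,B,(F,C)),Y,U));
Naming internals by '(' encounter order: outermost '(' = _0, next = _1, ...
Query node: S
Path from root: _0 -> S
Depth of S: 1 (number of edges from root)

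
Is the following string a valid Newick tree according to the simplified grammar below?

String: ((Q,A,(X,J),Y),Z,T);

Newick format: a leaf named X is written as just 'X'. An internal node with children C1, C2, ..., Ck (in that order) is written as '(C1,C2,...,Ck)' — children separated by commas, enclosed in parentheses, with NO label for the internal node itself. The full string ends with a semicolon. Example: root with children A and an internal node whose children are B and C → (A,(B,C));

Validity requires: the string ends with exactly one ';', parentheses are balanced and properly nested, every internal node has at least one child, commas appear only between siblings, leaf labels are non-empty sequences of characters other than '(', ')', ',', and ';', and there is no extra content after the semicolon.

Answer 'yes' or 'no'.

Answer: yes

Derivation:
Input: ((Q,A,(X,J),Y),Z,T);
Paren balance: 3 '(' vs 3 ')' OK
Ends with single ';': True
Full parse: OK
Valid: True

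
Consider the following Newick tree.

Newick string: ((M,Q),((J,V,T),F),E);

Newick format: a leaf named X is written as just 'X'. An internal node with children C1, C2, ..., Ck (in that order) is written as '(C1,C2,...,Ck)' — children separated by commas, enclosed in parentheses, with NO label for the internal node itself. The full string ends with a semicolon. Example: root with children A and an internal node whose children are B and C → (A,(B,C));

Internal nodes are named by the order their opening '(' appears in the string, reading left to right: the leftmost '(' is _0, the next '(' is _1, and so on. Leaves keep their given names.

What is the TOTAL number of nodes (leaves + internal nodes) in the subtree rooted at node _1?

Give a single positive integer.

Newick: ((M,Q),((J,V,T),F),E);
Locate _1: it is the '(' at position 1 (the 2nd '(' reading left to right).
Query: subtree rooted at _1
_1: subtree_size = 1 + 2
  M: subtree_size = 1 + 0
  Q: subtree_size = 1 + 0
Total subtree size of _1: 3

Answer: 3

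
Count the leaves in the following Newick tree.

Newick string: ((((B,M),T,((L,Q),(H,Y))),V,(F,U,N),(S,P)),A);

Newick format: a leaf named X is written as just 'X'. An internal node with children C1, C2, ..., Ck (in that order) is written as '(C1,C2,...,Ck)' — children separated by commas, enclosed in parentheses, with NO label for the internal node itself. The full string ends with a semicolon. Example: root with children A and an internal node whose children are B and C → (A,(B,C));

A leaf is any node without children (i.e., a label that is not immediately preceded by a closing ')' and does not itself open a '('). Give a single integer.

Answer: 14

Derivation:
Newick: ((((B,M),T,((L,Q),(H,Y))),V,(F,U,N),(S,P)),A);
Scan left-to-right; a leaf is any maximal label run not followed by '(':
  pos 4: leaf 'B' → count = 1
  pos 6: leaf 'M' → count = 2
  pos 9: leaf 'T' → count = 3
  pos 13: leaf 'L' → count = 4
  pos 15: leaf 'Q' → count = 5
  pos 19: leaf 'H' → count = 6
  pos 21: leaf 'Y' → count = 7
  pos 26: leaf 'V' → count = 8
  pos 29: leaf 'F' → count = 9
  pos 31: leaf 'U' → count = 10
  pos 33: leaf 'N' → count = 11
  pos 37: leaf 'S' → count = 12
  pos 39: leaf 'P' → count = 13
  pos 43: leaf 'A' → count = 14
Total leaves: 14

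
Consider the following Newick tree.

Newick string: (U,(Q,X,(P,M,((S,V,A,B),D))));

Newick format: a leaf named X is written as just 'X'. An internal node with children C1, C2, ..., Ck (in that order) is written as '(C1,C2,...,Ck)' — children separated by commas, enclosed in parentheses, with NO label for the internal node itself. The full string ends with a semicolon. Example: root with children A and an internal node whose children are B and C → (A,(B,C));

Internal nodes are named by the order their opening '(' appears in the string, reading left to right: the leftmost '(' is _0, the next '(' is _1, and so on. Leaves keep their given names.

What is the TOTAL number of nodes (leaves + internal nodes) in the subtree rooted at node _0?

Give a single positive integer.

Newick: (U,(Q,X,(P,M,((S,V,A,B),D))));
Locate _0: it is the '(' at position 0 (the 1st '(' reading left to right).
Query: subtree rooted at _0
_0: subtree_size = 1 + 14
  U: subtree_size = 1 + 0
  _1: subtree_size = 1 + 12
    Q: subtree_size = 1 + 0
    X: subtree_size = 1 + 0
    _2: subtree_size = 1 + 9
      P: subtree_size = 1 + 0
      M: subtree_size = 1 + 0
      _3: subtree_size = 1 + 6
        _4: subtree_size = 1 + 4
          S: subtree_size = 1 + 0
          V: subtree_size = 1 + 0
          A: subtree_size = 1 + 0
          B: subtree_size = 1 + 0
        D: subtree_size = 1 + 0
Total subtree size of _0: 15

Answer: 15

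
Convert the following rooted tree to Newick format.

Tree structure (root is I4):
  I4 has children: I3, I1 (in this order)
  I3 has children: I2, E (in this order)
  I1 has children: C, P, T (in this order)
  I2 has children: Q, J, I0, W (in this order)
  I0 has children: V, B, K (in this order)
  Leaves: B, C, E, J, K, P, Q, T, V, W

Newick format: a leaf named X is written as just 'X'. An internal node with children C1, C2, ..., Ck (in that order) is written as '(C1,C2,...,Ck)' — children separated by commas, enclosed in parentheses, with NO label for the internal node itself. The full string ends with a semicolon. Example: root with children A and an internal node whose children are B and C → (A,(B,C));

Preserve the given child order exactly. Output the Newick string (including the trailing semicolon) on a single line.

Answer: (((Q,J,(V,B,K),W),E),(C,P,T));

Derivation:
internal I4 with children ['I3', 'I1']
  internal I3 with children ['I2', 'E']
    internal I2 with children ['Q', 'J', 'I0', 'W']
      leaf 'Q' → 'Q'
      leaf 'J' → 'J'
      internal I0 with children ['V', 'B', 'K']
        leaf 'V' → 'V'
        leaf 'B' → 'B'
        leaf 'K' → 'K'
      → '(V,B,K)'
      leaf 'W' → 'W'
    → '(Q,J,(V,B,K),W)'
    leaf 'E' → 'E'
  → '((Q,J,(V,B,K),W),E)'
  internal I1 with children ['C', 'P', 'T']
    leaf 'C' → 'C'
    leaf 'P' → 'P'
    leaf 'T' → 'T'
  → '(C,P,T)'
→ '(((Q,J,(V,B,K),W),E),(C,P,T))'
Final: (((Q,J,(V,B,K),W),E),(C,P,T));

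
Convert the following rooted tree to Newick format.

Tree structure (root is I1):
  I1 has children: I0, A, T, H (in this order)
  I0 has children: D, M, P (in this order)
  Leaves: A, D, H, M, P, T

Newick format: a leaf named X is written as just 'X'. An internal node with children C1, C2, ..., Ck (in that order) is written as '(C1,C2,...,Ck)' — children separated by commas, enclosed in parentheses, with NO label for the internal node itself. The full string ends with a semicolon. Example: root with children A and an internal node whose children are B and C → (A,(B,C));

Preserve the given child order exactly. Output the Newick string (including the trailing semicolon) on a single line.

internal I1 with children ['I0', 'A', 'T', 'H']
  internal I0 with children ['D', 'M', 'P']
    leaf 'D' → 'D'
    leaf 'M' → 'M'
    leaf 'P' → 'P'
  → '(D,M,P)'
  leaf 'A' → 'A'
  leaf 'T' → 'T'
  leaf 'H' → 'H'
→ '((D,M,P),A,T,H)'
Final: ((D,M,P),A,T,H);

Answer: ((D,M,P),A,T,H);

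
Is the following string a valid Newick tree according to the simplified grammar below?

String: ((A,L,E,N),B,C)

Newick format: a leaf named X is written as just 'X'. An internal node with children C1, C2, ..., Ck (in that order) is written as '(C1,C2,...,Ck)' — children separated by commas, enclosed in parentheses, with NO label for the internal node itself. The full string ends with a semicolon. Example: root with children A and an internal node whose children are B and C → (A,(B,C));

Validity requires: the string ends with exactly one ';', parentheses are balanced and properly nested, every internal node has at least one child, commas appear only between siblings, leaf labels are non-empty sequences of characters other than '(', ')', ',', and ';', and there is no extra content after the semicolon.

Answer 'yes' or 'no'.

Answer: no

Derivation:
Input: ((A,L,E,N),B,C)
Paren balance: 2 '(' vs 2 ')' OK
Ends with single ';': False
Full parse: FAILS (must end with ;)
Valid: False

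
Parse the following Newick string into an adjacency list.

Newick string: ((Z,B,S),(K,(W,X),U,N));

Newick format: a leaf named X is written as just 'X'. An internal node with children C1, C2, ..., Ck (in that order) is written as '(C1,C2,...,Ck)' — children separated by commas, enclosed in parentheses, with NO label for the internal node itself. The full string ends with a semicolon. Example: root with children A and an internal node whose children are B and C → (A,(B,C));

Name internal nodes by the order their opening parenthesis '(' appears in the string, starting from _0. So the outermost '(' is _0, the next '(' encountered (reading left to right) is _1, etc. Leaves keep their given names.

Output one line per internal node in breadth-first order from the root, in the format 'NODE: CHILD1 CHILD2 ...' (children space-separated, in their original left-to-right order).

Input: ((Z,B,S),(K,(W,X),U,N));
Scanning left-to-right, naming '(' by encounter order:
  pos 0: '(' -> open internal node _0 (depth 1)
  pos 1: '(' -> open internal node _1 (depth 2)
  pos 7: ')' -> close internal node _1 (now at depth 1)
  pos 9: '(' -> open internal node _2 (depth 2)
  pos 12: '(' -> open internal node _3 (depth 3)
  pos 16: ')' -> close internal node _3 (now at depth 2)
  pos 21: ')' -> close internal node _2 (now at depth 1)
  pos 22: ')' -> close internal node _0 (now at depth 0)
Total internal nodes: 4
BFS adjacency from root:
  _0: _1 _2
  _1: Z B S
  _2: K _3 U N
  _3: W X

Answer: _0: _1 _2
_1: Z B S
_2: K _3 U N
_3: W X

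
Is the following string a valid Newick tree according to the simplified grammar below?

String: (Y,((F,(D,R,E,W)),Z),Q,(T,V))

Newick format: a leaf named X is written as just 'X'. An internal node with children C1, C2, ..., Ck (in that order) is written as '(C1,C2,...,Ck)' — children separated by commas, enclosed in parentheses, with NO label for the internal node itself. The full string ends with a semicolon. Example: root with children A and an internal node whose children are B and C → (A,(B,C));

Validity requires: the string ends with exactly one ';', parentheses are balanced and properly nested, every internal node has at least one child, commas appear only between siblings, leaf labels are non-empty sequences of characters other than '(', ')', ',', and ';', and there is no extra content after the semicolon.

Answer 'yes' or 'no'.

Input: (Y,((F,(D,R,E,W)),Z),Q,(T,V))
Paren balance: 5 '(' vs 5 ')' OK
Ends with single ';': False
Full parse: FAILS (must end with ;)
Valid: False

Answer: no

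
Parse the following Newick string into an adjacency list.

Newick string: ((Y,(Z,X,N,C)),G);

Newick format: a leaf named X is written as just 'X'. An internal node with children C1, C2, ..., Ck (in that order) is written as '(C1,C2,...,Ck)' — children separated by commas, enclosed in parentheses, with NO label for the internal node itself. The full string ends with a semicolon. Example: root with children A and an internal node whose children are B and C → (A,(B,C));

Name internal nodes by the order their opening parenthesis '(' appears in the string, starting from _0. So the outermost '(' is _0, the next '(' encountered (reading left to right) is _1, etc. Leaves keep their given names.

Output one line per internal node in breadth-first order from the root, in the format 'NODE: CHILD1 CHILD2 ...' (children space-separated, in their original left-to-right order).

Answer: _0: _1 G
_1: Y _2
_2: Z X N C

Derivation:
Input: ((Y,(Z,X,N,C)),G);
Scanning left-to-right, naming '(' by encounter order:
  pos 0: '(' -> open internal node _0 (depth 1)
  pos 1: '(' -> open internal node _1 (depth 2)
  pos 4: '(' -> open internal node _2 (depth 3)
  pos 12: ')' -> close internal node _2 (now at depth 2)
  pos 13: ')' -> close internal node _1 (now at depth 1)
  pos 16: ')' -> close internal node _0 (now at depth 0)
Total internal nodes: 3
BFS adjacency from root:
  _0: _1 G
  _1: Y _2
  _2: Z X N C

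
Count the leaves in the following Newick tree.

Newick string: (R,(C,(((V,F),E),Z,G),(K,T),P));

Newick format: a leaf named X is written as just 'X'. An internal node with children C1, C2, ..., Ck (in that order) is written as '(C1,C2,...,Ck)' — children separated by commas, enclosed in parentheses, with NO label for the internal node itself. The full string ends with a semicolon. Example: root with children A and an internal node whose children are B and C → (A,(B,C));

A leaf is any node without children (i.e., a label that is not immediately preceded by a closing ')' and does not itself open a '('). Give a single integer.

Answer: 10

Derivation:
Newick: (R,(C,(((V,F),E),Z,G),(K,T),P));
Scan left-to-right; a leaf is any maximal label run not followed by '(':
  pos 1: leaf 'R' → count = 1
  pos 4: leaf 'C' → count = 2
  pos 9: leaf 'V' → count = 3
  pos 11: leaf 'F' → count = 4
  pos 14: leaf 'E' → count = 5
  pos 17: leaf 'Z' → count = 6
  pos 19: leaf 'G' → count = 7
  pos 23: leaf 'K' → count = 8
  pos 25: leaf 'T' → count = 9
  pos 28: leaf 'P' → count = 10
Total leaves: 10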